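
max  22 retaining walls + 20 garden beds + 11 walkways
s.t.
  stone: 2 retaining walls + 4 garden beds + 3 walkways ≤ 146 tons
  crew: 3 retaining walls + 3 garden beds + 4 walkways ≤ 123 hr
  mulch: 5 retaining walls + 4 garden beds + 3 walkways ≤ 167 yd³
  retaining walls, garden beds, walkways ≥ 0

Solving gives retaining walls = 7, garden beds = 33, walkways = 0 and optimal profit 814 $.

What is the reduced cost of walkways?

At the optimum: stone uses 146 of 146 (binding); crew uses 120 of 123 (slack = 3); mulch uses 167 of 167 (binding).
By complementary slackness, y = 0 for the non-binding constraint.
The binding rows give the dual system: 2·y_stone + 5·y_mulch = 22 and 4·y_stone + 4·y_mulch = 20.
This yields shadow prices y_stone = 1, y_mulch = 4.
Reduced cost of walkways: c₃ − yᵀa₃ = 11 − (1·3 + 4·3) = 11 − 15 = -4.

-4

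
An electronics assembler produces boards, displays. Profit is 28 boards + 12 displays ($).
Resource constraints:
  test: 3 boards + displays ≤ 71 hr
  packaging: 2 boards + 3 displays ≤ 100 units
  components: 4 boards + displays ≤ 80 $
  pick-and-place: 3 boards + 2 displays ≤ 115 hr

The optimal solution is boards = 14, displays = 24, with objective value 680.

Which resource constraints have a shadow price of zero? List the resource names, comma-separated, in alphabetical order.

pick-and-place, test

test: 66/71 (slack 5)
packaging: 100/100 (binding)
components: 80/80 (binding)
pick-and-place: 90/115 (slack 25)
By complementary slackness, a constraint with positive slack has shadow price 0 → pick-and-place, test.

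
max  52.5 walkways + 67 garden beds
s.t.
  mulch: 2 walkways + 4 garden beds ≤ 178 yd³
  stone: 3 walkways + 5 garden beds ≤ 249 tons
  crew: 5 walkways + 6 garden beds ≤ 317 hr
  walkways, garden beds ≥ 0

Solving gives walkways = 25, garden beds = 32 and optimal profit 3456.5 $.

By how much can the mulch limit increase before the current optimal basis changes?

Binding constraints: mulch, crew. The basis is B = [[2,4],[5,6]] with det -8.
Per unit increase in mulch, x* moves by d = (-0.75, 0.625).
The basis stays optimal until stone becomes binding; allowable increase = 16 yd³.

16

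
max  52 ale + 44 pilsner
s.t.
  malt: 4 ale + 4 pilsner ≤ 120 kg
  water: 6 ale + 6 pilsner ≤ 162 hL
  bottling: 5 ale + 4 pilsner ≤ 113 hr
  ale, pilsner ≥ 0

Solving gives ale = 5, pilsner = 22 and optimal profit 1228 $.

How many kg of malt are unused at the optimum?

12

malt used = 4·5 + 4·22 = 108; slack = 120 − 108 = 12.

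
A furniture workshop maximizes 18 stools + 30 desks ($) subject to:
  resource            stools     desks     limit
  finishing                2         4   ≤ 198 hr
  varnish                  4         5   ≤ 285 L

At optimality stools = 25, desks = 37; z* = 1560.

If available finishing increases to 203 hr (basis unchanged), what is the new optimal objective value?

1585

Both finishing and varnish are binding at x*.
The binding rows give the dual system: 2·y_finishing + 4·y_varnish = 18 and 4·y_finishing + 5·y_varnish = 30.
→ y_finishing = 5 and y_varnish = 2.
Δz = y_finishing·Δb = 5 × (5) = 25, so new z* = 1560 + 25 = 1585.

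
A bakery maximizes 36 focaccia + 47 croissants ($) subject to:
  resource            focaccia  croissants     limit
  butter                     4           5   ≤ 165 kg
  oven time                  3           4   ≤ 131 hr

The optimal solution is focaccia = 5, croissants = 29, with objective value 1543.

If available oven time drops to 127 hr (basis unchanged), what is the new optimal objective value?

At the optimum: butter uses 165 of 165 (binding); oven time uses 131 of 131 (binding).
Dual feasibility on the basic columns requires 4·y_butter + 3·y_oven time = 36, 5·y_butter + 4·y_oven time = 47.
Solving: y_butter = 3, y_oven time = 8.
Δz = y_oven time·Δb = 8 × (-4) = -32, so new z* = 1543 − 32 = 1511.

1511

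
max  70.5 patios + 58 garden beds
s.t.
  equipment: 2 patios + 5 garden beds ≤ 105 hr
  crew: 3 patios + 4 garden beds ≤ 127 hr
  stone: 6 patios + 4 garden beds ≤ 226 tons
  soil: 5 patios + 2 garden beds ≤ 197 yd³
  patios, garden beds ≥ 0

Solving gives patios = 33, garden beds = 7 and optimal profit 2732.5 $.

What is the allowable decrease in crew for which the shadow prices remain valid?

14

Binding constraints: crew, stone. The basis is B = [[3,4],[6,4]] with det -12.
Per unit decrease in crew, x* moves by d = (0.3333, -0.5).
The basis stays optimal until garden beds reaches 0; allowable decrease = 14 hr.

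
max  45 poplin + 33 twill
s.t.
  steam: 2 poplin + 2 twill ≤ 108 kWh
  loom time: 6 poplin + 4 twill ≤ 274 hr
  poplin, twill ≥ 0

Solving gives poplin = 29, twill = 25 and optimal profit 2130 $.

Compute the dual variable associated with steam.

Check each constraint at x*: steam 108/108 (tight); loom time 274/274 (tight).
The binding rows give the dual system: 2·y_steam + 6·y_loom time = 45 and 2·y_steam + 4·y_loom time = 33.
Solving: y_steam = 4.5, y_loom time = 6.
Shadow price of steam = 4.5.

4.5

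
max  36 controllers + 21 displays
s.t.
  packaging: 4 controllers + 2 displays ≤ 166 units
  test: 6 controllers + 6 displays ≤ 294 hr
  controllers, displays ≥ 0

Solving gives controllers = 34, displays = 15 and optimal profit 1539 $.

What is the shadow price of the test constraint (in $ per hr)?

At the optimum: packaging uses 166 of 166 (binding); test uses 294 of 294 (binding).
The binding rows give the dual system: 4·y_packaging + 6·y_test = 36 and 2·y_packaging + 6·y_test = 21.
Solving: y_packaging = 7.5, y_test = 1.
Shadow price of test = 1.

1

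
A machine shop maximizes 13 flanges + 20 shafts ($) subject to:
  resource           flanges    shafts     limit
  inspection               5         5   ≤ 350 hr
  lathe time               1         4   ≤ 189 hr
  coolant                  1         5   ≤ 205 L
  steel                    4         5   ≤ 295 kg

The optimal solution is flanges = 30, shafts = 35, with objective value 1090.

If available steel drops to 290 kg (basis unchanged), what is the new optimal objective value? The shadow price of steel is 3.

1075

Δb = -5, so new z* = 1090 + (3)·(-5) = 1090 − 15 = 1075.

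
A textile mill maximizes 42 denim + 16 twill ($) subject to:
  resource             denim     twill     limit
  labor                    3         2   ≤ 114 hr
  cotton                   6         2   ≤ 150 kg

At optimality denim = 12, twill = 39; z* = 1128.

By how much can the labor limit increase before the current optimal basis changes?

Binding constraints: labor, cotton. The basis is B = [[3,2],[6,2]] with det -6.
Per unit increase in labor, x* moves by d = (-0.3333, 1).
The basis stays optimal until denim reaches 0; allowable increase = 36 hr.

36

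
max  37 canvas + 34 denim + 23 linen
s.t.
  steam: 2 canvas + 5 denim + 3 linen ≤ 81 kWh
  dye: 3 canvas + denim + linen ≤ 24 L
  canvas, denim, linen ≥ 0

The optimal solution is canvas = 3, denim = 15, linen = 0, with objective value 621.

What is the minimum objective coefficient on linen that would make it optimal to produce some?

At the optimum: steam uses 81 of 81 (binding); dye uses 24 of 24 (binding).
From A_Bᵀ y = c: 2·y_steam + 3·y_dye = 37; 5·y_steam + 1·y_dye = 34.
Solving: y_steam = 5, y_dye = 9.
linen enters the basis when its profit ≥ yᵀa₃ = 5·3 + 9·1 = 24.

24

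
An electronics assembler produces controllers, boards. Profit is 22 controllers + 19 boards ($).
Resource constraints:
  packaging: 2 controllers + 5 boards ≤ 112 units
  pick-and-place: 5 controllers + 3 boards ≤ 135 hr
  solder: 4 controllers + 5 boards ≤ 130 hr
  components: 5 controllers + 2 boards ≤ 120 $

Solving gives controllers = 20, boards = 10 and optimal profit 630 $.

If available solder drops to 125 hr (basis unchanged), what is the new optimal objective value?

Binding: solder and components. Non-binding: packaging (22 unused), pick-and-place (5 unused).
By complementary slackness, y = 0 for the non-binding constraints.
From A_Bᵀ y = c: 4·y_solder + 5·y_components = 22; 5·y_solder + 2·y_components = 19.
→ y_solder = 3 and y_components = 2.
Δz = y_solder·Δb = 3 × (-5) = -15, so new z* = 630 − 15 = 615.

615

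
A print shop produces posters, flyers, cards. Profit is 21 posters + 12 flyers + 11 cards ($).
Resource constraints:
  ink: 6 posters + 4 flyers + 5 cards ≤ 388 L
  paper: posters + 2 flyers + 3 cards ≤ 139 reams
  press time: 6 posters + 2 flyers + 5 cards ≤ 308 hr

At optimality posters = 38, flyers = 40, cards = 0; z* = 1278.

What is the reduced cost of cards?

Check each constraint at x*: ink 388/388 (tight); paper 118/139 (slack 21); press time 308/308 (tight).
Slack constraints have shadow price 0 (complementary slackness).
Dual feasibility on the basic columns requires 6·y_ink + 6·y_press time = 21, 4·y_ink + 2·y_press time = 12.
This yields shadow prices y_ink = 2.5, y_press time = 1.
Reduced cost of cards: c₃ − yᵀa₃ = 11 − (2.5·5 + 1·5) = 11 − 17.5 = -6.5.

-6.5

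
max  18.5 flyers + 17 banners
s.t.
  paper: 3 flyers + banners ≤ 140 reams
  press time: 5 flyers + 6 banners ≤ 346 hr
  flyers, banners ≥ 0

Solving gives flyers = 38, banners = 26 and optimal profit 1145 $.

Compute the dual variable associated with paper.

2

At the optimum: paper uses 140 of 140 (binding); press time uses 346 of 346 (binding).
From A_Bᵀ y = c: 3·y_paper + 5·y_press time = 18.5; 1·y_paper + 6·y_press time = 17.
Solving: y_paper = 2, y_press time = 2.5.
Shadow price of paper = 2.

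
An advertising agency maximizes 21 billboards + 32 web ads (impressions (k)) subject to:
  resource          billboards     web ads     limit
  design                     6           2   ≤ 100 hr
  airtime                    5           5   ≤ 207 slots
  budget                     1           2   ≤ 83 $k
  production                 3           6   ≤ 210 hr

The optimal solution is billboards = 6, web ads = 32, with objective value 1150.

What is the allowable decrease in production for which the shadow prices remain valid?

Binding constraints: design, production. The basis is B = [[6,2],[3,6]] with det 30.
Per unit decrease in production, x* moves by d = (0.0667, -0.2).
The basis stays optimal until web ads reaches 0; allowable decrease = 160 hr.

160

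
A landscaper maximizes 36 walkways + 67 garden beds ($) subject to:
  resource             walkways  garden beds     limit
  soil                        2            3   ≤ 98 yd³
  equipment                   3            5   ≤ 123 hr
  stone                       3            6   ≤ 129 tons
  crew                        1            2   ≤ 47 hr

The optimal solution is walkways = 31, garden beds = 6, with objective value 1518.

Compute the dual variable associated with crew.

Binding: equipment and stone. Non-binding: soil (18 unused), crew (4 unused).
Since soil, crew are not tight, their duals are 0.
Dual feasibility on the basic columns requires 3·y_equipment + 3·y_stone = 36, 5·y_equipment + 6·y_stone = 67.
This yields shadow prices y_equipment = 5, y_stone = 7.
Shadow price of crew = 0.

0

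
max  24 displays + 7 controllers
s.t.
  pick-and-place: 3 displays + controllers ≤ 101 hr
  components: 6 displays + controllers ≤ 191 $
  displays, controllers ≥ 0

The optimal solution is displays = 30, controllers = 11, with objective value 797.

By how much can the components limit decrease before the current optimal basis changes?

Binding constraints: pick-and-place, components. The basis is B = [[3,1],[6,1]] with det -3.
Per unit decrease in components, x* moves by d = (-0.3333, 1).
The basis stays optimal until displays reaches 0; allowable decrease = 90 $.

90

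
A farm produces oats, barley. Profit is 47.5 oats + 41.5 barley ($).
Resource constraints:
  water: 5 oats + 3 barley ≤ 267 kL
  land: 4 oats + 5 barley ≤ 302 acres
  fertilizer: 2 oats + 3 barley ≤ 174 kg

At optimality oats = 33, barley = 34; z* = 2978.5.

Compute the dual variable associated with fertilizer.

Binding: water and land. Non-binding: fertilizer (6 unused).
Since fertilizer is not tight, its dual is 0.
Dual feasibility on the basic columns requires 5·y_water + 4·y_land = 47.5, 3·y_water + 5·y_land = 41.5.
Solving: y_water = 5.5, y_land = 5.
Shadow price of fertilizer = 0.

0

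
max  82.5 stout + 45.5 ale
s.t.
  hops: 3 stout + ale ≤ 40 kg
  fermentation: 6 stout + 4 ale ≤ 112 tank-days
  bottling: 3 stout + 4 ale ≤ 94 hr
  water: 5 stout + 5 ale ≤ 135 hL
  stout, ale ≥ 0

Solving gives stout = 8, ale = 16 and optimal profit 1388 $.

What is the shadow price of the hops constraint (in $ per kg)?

9.5

Check each constraint at x*: hops 40/40 (tight); fermentation 112/112 (tight); bottling 88/94 (slack 6); water 120/135 (slack 15).
By complementary slackness, y = 0 for the non-binding constraints.
The binding rows give the dual system: 3·y_hops + 6·y_fermentation = 82.5 and 1·y_hops + 4·y_fermentation = 45.5.
→ y_hops = 9.5 and y_fermentation = 9.
Shadow price of hops = 9.5.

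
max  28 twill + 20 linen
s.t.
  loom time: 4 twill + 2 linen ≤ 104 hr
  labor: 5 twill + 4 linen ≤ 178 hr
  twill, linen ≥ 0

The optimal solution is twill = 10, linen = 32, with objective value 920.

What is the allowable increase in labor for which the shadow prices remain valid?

Binding constraints: loom time, labor. The basis is B = [[4,2],[5,4]] with det 6.
Per unit increase in labor, x* moves by d = (-0.3333, 0.6667).
The basis stays optimal until twill reaches 0; allowable increase = 30 hr.

30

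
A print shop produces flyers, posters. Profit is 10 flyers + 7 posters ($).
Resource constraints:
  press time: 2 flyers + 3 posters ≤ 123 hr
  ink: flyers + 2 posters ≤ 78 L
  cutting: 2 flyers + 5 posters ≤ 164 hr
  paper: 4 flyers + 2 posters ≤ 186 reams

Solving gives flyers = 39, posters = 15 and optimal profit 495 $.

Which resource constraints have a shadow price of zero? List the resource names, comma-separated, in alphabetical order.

cutting, ink

press time: 123/123 (binding)
ink: 69/78 (slack 9)
cutting: 153/164 (slack 11)
paper: 186/186 (binding)
By complementary slackness, a constraint with positive slack has shadow price 0 → cutting, ink.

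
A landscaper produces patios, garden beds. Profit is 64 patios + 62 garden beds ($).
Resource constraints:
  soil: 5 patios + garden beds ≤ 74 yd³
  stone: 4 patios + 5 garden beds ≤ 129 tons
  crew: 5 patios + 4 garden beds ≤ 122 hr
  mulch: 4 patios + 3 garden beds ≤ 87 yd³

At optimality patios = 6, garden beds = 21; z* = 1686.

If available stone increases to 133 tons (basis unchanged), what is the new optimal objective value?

Check each constraint at x*: soil 51/74 (slack 23); stone 129/129 (tight); crew 114/122 (slack 8); mulch 87/87 (tight).
Since soil, crew are not tight, their duals are 0.
From A_Bᵀ y = c: 4·y_stone + 4·y_mulch = 64; 5·y_stone + 3·y_mulch = 62.
→ y_stone = 7 and y_mulch = 9.
Δz = y_stone·Δb = 7 × (4) = 28, so new z* = 1686 + 28 = 1714.

1714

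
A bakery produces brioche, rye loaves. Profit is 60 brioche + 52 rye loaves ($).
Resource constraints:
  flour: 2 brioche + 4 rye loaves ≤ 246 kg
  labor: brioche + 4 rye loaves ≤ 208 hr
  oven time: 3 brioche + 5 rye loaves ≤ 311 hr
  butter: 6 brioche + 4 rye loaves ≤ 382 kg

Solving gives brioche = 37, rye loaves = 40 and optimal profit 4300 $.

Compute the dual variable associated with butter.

Check each constraint at x*: flour 234/246 (slack 12); labor 197/208 (slack 11); oven time 311/311 (tight); butter 382/382 (tight).
Since flour, labor are not tight, their duals are 0.
Dual feasibility on the basic columns requires 3·y_oven time + 6·y_butter = 60, 5·y_oven time + 4·y_butter = 52.
Solving: y_oven time = 4, y_butter = 8.
Shadow price of butter = 8.

8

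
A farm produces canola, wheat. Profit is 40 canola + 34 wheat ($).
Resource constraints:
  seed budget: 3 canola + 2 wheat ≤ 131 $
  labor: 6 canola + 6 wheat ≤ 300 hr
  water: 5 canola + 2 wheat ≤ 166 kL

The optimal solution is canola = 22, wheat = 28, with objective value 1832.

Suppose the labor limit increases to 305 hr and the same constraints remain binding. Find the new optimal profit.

Binding: labor and water. Non-binding: seed budget (9 unused).
Since seed budget is not tight, its dual is 0.
From A_Bᵀ y = c: 6·y_labor + 5·y_water = 40; 6·y_labor + 2·y_water = 34.
→ y_labor = 5 and y_water = 2.
Δz = y_labor·Δb = 5 × (5) = 25, so new z* = 1832 + 25 = 1857.

1857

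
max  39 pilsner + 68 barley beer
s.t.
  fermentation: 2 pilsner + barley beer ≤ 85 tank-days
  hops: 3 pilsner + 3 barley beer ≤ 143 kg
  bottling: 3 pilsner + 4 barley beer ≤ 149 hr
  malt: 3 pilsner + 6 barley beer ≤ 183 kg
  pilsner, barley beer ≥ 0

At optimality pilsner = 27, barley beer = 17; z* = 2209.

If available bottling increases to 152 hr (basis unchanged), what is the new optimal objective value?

2224

At the optimum: fermentation uses 71 of 85 (slack = 14); hops uses 132 of 143 (slack = 11); bottling uses 149 of 149 (binding); malt uses 183 of 183 (binding).
Slack constraints have shadow price 0 (complementary slackness).
From A_Bᵀ y = c: 3·y_bottling + 3·y_malt = 39; 4·y_bottling + 6·y_malt = 68.
→ y_bottling = 5 and y_malt = 8.
Δz = y_bottling·Δb = 5 × (3) = 15, so new z* = 2209 + 15 = 2224.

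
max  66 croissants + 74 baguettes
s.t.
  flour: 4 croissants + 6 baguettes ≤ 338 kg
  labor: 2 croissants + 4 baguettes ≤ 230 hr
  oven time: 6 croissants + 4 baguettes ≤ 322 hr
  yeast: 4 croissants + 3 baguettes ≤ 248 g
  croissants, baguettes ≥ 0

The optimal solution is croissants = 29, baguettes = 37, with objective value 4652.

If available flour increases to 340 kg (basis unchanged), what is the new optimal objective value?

Check each constraint at x*: flour 338/338 (tight); labor 206/230 (slack 24); oven time 322/322 (tight); yeast 227/248 (slack 21).
Since labor, yeast are not tight, their duals are 0.
Dual feasibility on the basic columns requires 4·y_flour + 6·y_oven time = 66, 6·y_flour + 4·y_oven time = 74.
→ y_flour = 9 and y_oven time = 5.
Δz = y_flour·Δb = 9 × (2) = 18, so new z* = 4652 + 18 = 4670.

4670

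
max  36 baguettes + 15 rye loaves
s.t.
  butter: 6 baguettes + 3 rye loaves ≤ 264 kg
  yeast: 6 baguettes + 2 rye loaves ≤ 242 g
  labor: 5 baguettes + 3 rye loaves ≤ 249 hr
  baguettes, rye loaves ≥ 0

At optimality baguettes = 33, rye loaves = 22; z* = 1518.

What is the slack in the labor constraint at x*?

18

labor used = 5·33 + 3·22 = 231; slack = 249 − 231 = 18.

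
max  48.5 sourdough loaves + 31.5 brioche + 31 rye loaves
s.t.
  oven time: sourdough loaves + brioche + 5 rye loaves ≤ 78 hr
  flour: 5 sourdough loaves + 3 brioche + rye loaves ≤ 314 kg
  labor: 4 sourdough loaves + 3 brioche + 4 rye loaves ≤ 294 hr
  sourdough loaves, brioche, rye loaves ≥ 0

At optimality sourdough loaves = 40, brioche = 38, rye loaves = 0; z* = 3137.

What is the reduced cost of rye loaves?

-7.5

At the optimum: oven time uses 78 of 78 (binding); flour uses 314 of 314 (binding); labor uses 274 of 294 (slack = 20).
By complementary slackness, y = 0 for the non-binding constraint.
The binding rows give the dual system: 1·y_oven time + 5·y_flour = 48.5 and 1·y_oven time + 3·y_flour = 31.5.
Solving: y_oven time = 6, y_flour = 8.5.
Reduced cost of rye loaves: c₃ − yᵀa₃ = 31 − (6·5 + 8.5·1) = 31 − 38.5 = -7.5.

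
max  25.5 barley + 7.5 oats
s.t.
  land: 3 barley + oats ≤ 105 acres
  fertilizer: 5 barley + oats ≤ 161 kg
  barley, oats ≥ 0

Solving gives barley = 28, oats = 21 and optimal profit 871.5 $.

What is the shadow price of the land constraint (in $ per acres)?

6

Check each constraint at x*: land 105/105 (tight); fertilizer 161/161 (tight).
Dual feasibility on the basic columns requires 3·y_land + 5·y_fertilizer = 25.5, 1·y_land + 1·y_fertilizer = 7.5.
Solving: y_land = 6, y_fertilizer = 1.5.
Shadow price of land = 6.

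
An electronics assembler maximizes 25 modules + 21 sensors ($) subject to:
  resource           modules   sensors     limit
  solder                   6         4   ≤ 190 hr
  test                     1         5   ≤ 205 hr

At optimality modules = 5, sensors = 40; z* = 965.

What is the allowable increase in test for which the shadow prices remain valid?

32.5

Binding constraints: solder, test. The basis is B = [[6,4],[1,5]] with det 26.
Per unit increase in test, x* moves by d = (-0.1538, 0.2308).
The basis stays optimal until modules reaches 0; allowable increase = 32.5 hr.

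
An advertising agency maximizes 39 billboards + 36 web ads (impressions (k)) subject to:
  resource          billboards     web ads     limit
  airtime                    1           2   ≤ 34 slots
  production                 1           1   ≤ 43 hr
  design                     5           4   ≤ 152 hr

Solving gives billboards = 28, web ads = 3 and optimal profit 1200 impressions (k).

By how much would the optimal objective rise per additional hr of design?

Binding: airtime and design. Non-binding: production (12 unused).
By complementary slackness, y = 0 for the non-binding constraint.
From A_Bᵀ y = c: 1·y_airtime + 5·y_design = 39; 2·y_airtime + 4·y_design = 36.
→ y_airtime = 4 and y_design = 7.
Shadow price of design = 7.

7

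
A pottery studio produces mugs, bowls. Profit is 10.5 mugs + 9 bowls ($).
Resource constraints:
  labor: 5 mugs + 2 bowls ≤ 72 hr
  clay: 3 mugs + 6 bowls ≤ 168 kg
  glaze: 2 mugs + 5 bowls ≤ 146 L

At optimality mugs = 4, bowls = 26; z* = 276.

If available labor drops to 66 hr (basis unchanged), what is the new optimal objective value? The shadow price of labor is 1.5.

267

Δb = -6, so new z* = 276 + (1.5)·(-6) = 276 − 9 = 267.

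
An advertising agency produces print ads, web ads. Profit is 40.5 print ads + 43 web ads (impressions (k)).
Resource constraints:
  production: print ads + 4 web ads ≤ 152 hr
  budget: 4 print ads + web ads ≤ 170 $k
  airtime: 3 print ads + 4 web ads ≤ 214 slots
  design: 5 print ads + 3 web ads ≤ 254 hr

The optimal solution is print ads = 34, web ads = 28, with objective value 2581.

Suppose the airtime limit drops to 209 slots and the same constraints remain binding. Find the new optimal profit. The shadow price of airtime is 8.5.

Δb = -5, so new z* = 2581 + (8.5)·(-5) = 2581 − 42.5 = 2538.5.

2538.5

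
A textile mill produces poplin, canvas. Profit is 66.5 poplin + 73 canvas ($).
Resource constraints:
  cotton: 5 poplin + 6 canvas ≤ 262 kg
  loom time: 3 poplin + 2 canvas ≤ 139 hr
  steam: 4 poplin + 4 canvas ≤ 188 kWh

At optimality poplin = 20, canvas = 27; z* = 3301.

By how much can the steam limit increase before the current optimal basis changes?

Binding constraints: cotton, steam. The basis is B = [[5,6],[4,4]] with det -4.
Per unit increase in steam, x* moves by d = (1.5, -1.25).
The basis stays optimal until loom time becomes binding; allowable increase = 12.5 kWh.

12.5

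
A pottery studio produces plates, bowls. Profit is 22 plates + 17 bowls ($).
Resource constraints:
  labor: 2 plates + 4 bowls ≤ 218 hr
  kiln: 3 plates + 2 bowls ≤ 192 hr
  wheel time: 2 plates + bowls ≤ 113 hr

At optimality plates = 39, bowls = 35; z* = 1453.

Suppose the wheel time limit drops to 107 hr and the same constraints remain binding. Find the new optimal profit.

1399

Check each constraint at x*: labor 218/218 (tight); kiln 187/192 (slack 5); wheel time 113/113 (tight).
Slack constraints have shadow price 0 (complementary slackness).
Dual feasibility on the basic columns requires 2·y_labor + 2·y_wheel time = 22, 4·y_labor + 1·y_wheel time = 17.
This yields shadow prices y_labor = 2, y_wheel time = 9.
Δz = y_wheel time·Δb = 9 × (-6) = -54, so new z* = 1453 − 54 = 1399.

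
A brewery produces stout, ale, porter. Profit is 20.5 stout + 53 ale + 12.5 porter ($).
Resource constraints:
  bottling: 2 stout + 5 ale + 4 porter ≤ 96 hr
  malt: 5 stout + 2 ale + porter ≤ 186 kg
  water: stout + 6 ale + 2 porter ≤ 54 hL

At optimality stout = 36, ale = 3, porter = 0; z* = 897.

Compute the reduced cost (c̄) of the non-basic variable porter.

-6

At the optimum: bottling uses 87 of 96 (slack = 9); malt uses 186 of 186 (binding); water uses 54 of 54 (binding).
Since bottling is not tight, its dual is 0.
From A_Bᵀ y = c: 5·y_malt + 1·y_water = 20.5; 2·y_malt + 6·y_water = 53.
Solving: y_malt = 2.5, y_water = 8.
Reduced cost of porter: c₃ − yᵀa₃ = 12.5 − (2.5·1 + 8·2) = 12.5 − 18.5 = -6.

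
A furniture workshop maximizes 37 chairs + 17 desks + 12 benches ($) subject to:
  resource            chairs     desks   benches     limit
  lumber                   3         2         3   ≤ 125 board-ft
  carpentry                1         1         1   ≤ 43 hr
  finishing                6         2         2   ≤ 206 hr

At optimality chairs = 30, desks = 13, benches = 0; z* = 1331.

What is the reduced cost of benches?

-5

Binding: carpentry and finishing. Non-binding: lumber (9 unused).
By complementary slackness, y = 0 for the non-binding constraint.
From A_Bᵀ y = c: 1·y_carpentry + 6·y_finishing = 37; 1·y_carpentry + 2·y_finishing = 17.
Solving: y_carpentry = 7, y_finishing = 5.
Reduced cost of benches: c₃ − yᵀa₃ = 12 − (7·1 + 5·2) = 12 − 17 = -5.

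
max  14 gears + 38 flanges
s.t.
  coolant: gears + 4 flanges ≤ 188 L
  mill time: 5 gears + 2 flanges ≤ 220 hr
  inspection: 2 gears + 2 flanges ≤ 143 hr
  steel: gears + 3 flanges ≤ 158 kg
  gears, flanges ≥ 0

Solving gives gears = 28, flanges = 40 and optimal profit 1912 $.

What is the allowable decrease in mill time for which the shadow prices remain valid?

Binding constraints: coolant, mill time. The basis is B = [[1,4],[5,2]] with det -18.
Per unit decrease in mill time, x* moves by d = (-0.2222, 0.0556).
The basis stays optimal until gears reaches 0; allowable decrease = 126 hr.

126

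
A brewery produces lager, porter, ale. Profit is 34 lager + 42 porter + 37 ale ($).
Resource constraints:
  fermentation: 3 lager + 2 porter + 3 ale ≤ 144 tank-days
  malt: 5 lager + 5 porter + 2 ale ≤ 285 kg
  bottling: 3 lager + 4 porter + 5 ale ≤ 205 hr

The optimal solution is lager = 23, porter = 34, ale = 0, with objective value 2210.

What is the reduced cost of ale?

Binding: malt and bottling. Non-binding: fermentation (7 unused).
By complementary slackness, y = 0 for the non-binding constraint.
Dual feasibility on the basic columns requires 5·y_malt + 3·y_bottling = 34, 5·y_malt + 4·y_bottling = 42.
→ y_malt = 2 and y_bottling = 8.
Reduced cost of ale: c₃ − yᵀa₃ = 37 − (2·2 + 8·5) = 37 − 44 = -7.

-7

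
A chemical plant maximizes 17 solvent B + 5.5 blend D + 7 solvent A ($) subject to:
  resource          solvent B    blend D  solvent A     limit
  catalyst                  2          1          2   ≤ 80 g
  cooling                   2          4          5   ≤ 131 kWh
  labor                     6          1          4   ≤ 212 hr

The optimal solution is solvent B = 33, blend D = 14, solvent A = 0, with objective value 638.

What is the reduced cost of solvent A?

At the optimum: catalyst uses 80 of 80 (binding); cooling uses 122 of 131 (slack = 9); labor uses 212 of 212 (binding).
Slack constraints have shadow price 0 (complementary slackness).
Dual feasibility on the basic columns requires 2·y_catalyst + 6·y_labor = 17, 1·y_catalyst + 1·y_labor = 5.5.
Solving: y_catalyst = 4, y_labor = 1.5.
Reduced cost of solvent A: c₃ − yᵀa₃ = 7 − (4·2 + 1.5·4) = 7 − 14 = -7.

-7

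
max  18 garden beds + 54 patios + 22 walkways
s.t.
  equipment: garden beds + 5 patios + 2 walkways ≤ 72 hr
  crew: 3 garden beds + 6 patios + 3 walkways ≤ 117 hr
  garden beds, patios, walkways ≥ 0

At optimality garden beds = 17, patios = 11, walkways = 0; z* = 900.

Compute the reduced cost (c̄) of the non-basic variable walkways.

-2

Both equipment and crew are binding at x*.
Dual feasibility on the basic columns requires 1·y_equipment + 3·y_crew = 18, 5·y_equipment + 6·y_crew = 54.
This yields shadow prices y_equipment = 6, y_crew = 4.
Reduced cost of walkways: c₃ − yᵀa₃ = 22 − (6·2 + 4·3) = 22 − 24 = -2.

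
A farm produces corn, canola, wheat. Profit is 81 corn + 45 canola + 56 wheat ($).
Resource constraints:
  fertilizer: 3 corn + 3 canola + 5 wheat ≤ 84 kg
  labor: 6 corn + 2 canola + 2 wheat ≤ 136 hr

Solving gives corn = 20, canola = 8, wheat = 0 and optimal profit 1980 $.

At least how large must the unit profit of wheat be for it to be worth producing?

Both fertilizer and labor are binding at x*.
From A_Bᵀ y = c: 3·y_fertilizer + 6·y_labor = 81; 3·y_fertilizer + 2·y_labor = 45.
This yields shadow prices y_fertilizer = 9, y_labor = 9.
wheat enters the basis when its profit ≥ yᵀa₃ = 9·5 + 9·2 = 63.

63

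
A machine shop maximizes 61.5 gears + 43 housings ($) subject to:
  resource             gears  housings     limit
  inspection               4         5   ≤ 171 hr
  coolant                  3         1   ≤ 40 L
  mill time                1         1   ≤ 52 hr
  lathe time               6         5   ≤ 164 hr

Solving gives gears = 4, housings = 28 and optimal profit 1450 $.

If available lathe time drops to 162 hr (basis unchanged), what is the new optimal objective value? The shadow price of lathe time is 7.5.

1435

Δb = -2, so new z* = 1450 + (7.5)·(-2) = 1450 − 15 = 1435.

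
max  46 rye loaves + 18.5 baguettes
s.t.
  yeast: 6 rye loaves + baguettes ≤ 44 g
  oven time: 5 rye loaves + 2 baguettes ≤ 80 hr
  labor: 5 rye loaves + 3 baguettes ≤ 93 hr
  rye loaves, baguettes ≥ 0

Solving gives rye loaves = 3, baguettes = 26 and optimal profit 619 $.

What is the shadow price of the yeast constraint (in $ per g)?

Binding: yeast and labor. Non-binding: oven time (13 unused).
By complementary slackness, y = 0 for the non-binding constraint.
The binding rows give the dual system: 6·y_yeast + 5·y_labor = 46 and 1·y_yeast + 3·y_labor = 18.5.
→ y_yeast = 3.5 and y_labor = 5.
Shadow price of yeast = 3.5.

3.5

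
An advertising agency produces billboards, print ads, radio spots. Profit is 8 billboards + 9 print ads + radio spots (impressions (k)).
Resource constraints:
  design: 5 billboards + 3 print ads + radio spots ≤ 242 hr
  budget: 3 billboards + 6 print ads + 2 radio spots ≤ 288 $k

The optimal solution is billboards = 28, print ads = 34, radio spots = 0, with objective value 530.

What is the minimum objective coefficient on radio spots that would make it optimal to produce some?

At the optimum: design uses 242 of 242 (binding); budget uses 288 of 288 (binding).
Dual feasibility on the basic columns requires 5·y_design + 3·y_budget = 8, 3·y_design + 6·y_budget = 9.
This yields shadow prices y_design = 1, y_budget = 1.
radio spots enters the basis when its profit ≥ yᵀa₃ = 1·1 + 1·2 = 3.

3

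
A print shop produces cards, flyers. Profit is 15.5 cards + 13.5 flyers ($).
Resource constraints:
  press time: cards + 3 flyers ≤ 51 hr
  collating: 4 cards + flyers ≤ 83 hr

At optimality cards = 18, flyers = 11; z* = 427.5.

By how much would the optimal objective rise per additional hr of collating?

Both press time and collating are binding at x*.
Dual feasibility on the basic columns requires 1·y_press time + 4·y_collating = 15.5, 3·y_press time + 1·y_collating = 13.5.
This yields shadow prices y_press time = 3.5, y_collating = 3.
Shadow price of collating = 3.

3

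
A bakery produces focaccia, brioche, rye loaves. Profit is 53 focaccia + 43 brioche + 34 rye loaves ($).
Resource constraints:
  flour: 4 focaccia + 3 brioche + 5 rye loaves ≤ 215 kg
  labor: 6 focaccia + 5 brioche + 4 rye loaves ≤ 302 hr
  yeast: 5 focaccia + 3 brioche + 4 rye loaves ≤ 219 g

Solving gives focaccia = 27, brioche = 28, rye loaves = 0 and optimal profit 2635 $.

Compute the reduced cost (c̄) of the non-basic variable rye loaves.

Check each constraint at x*: flour 192/215 (slack 23); labor 302/302 (tight); yeast 219/219 (tight).
Slack constraints have shadow price 0 (complementary slackness).
From A_Bᵀ y = c: 6·y_labor + 5·y_yeast = 53; 5·y_labor + 3·y_yeast = 43.
Solving: y_labor = 8, y_yeast = 1.
Reduced cost of rye loaves: c₃ − yᵀa₃ = 34 − (8·4 + 1·4) = 34 − 36 = -2.

-2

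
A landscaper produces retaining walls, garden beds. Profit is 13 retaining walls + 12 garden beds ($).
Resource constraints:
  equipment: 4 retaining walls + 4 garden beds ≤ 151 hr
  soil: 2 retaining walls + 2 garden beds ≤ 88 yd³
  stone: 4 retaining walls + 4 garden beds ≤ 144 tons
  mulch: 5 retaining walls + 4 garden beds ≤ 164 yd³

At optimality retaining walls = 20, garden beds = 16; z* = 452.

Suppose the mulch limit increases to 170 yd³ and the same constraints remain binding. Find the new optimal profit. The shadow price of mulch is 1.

458

Δb = 6, so new z* = 452 + (1)·(6) = 452 + 6 = 458.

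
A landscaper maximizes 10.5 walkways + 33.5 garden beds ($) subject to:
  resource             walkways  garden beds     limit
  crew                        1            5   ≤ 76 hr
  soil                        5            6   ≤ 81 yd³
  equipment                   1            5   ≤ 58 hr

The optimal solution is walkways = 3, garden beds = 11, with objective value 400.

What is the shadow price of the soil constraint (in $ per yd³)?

Check each constraint at x*: crew 58/76 (slack 18); soil 81/81 (tight); equipment 58/58 (tight).
By complementary slackness, y = 0 for the non-binding constraint.
The binding rows give the dual system: 5·y_soil + 1·y_equipment = 10.5 and 6·y_soil + 5·y_equipment = 33.5.
Solving: y_soil = 1, y_equipment = 5.5.
Shadow price of soil = 1.

1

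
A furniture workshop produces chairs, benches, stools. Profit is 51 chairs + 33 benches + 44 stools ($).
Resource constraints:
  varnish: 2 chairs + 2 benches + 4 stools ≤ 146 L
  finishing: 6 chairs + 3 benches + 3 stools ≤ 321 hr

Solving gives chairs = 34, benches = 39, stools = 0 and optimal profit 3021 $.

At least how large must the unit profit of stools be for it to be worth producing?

48

At the optimum: varnish uses 146 of 146 (binding); finishing uses 321 of 321 (binding).
From A_Bᵀ y = c: 2·y_varnish + 6·y_finishing = 51; 2·y_varnish + 3·y_finishing = 33.
Solving: y_varnish = 7.5, y_finishing = 6.
stools enters the basis when its profit ≥ yᵀa₃ = 7.5·4 + 6·3 = 48.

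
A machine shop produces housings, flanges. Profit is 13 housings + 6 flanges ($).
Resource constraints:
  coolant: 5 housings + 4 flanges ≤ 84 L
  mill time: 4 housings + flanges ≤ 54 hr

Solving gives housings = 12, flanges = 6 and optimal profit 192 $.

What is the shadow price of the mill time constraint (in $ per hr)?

2

Check each constraint at x*: coolant 84/84 (tight); mill time 54/54 (tight).
From A_Bᵀ y = c: 5·y_coolant + 4·y_mill time = 13; 4·y_coolant + 1·y_mill time = 6.
Solving: y_coolant = 1, y_mill time = 2.
Shadow price of mill time = 2.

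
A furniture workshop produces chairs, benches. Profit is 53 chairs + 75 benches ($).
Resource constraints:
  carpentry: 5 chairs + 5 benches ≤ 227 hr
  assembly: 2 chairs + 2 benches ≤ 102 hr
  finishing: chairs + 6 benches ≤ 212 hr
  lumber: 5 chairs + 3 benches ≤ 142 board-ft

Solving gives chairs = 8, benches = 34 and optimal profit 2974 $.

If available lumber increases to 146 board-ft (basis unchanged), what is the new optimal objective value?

3010

Binding: finishing and lumber. Non-binding: carpentry (17 unused), assembly (18 unused).
Since carpentry, assembly are not tight, their duals are 0.
Dual feasibility on the basic columns requires 1·y_finishing + 5·y_lumber = 53, 6·y_finishing + 3·y_lumber = 75.
Solving: y_finishing = 8, y_lumber = 9.
Δz = y_lumber·Δb = 9 × (4) = 36, so new z* = 2974 + 36 = 3010.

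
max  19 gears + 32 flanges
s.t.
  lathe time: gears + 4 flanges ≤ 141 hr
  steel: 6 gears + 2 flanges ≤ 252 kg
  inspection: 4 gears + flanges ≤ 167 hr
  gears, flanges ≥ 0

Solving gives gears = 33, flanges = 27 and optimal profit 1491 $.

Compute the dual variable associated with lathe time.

Check each constraint at x*: lathe time 141/141 (tight); steel 252/252 (tight); inspection 159/167 (slack 8).
Since inspection is not tight, its dual is 0.
The binding rows give the dual system: 1·y_lathe time + 6·y_steel = 19 and 4·y_lathe time + 2·y_steel = 32.
→ y_lathe time = 7 and y_steel = 2.
Shadow price of lathe time = 7.

7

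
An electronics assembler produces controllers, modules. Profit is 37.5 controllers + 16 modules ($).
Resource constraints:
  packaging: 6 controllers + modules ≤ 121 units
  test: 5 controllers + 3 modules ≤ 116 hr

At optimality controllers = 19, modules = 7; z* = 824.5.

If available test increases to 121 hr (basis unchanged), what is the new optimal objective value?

At the optimum: packaging uses 121 of 121 (binding); test uses 116 of 116 (binding).
The binding rows give the dual system: 6·y_packaging + 5·y_test = 37.5 and 1·y_packaging + 3·y_test = 16.
This yields shadow prices y_packaging = 2.5, y_test = 4.5.
Δz = y_test·Δb = 4.5 × (5) = 22.5, so new z* = 824.5 + 22.5 = 847.

847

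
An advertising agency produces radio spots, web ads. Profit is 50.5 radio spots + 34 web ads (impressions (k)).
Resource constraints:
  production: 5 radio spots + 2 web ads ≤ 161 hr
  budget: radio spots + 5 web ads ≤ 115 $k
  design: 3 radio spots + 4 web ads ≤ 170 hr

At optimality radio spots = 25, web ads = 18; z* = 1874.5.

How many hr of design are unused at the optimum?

23

design used = 3·25 + 4·18 = 147; slack = 170 − 147 = 23.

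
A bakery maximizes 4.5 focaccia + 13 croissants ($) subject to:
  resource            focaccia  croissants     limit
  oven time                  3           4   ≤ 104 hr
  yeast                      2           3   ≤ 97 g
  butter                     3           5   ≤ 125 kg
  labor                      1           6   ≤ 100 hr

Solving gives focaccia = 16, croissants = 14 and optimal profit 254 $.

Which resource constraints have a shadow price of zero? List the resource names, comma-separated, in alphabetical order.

oven time: 104/104 (binding)
yeast: 74/97 (slack 23)
butter: 118/125 (slack 7)
labor: 100/100 (binding)
By complementary slackness, a constraint with positive slack has shadow price 0 → butter, yeast.

butter, yeast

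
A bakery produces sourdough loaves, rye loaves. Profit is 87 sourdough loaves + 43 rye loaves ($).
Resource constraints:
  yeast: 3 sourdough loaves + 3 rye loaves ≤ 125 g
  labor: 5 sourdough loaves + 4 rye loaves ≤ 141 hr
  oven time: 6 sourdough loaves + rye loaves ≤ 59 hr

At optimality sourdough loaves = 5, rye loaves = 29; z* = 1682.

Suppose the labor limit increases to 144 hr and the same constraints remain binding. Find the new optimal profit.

1709

Check each constraint at x*: yeast 102/125 (slack 23); labor 141/141 (tight); oven time 59/59 (tight).
Slack constraints have shadow price 0 (complementary slackness).
Dual feasibility on the basic columns requires 5·y_labor + 6·y_oven time = 87, 4·y_labor + 1·y_oven time = 43.
→ y_labor = 9 and y_oven time = 7.
Δz = y_labor·Δb = 9 × (3) = 27, so new z* = 1682 + 27 = 1709.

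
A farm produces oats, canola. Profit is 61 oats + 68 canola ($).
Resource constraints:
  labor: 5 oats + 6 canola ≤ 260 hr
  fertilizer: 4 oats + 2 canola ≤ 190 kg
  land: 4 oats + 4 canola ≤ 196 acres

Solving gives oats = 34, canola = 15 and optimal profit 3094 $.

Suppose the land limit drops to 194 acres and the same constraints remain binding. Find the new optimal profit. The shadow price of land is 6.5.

Δb = -2, so new z* = 3094 + (6.5)·(-2) = 3094 − 13 = 3081.

3081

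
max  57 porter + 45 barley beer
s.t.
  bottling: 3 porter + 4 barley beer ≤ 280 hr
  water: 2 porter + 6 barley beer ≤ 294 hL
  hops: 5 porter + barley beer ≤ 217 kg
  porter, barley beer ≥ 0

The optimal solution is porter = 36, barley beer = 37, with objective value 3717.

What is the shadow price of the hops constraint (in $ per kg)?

9

Binding: water and hops. Non-binding: bottling (24 unused).
Slack constraints have shadow price 0 (complementary slackness).
The binding rows give the dual system: 2·y_water + 5·y_hops = 57 and 6·y_water + 1·y_hops = 45.
This yields shadow prices y_water = 6, y_hops = 9.
Shadow price of hops = 9.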